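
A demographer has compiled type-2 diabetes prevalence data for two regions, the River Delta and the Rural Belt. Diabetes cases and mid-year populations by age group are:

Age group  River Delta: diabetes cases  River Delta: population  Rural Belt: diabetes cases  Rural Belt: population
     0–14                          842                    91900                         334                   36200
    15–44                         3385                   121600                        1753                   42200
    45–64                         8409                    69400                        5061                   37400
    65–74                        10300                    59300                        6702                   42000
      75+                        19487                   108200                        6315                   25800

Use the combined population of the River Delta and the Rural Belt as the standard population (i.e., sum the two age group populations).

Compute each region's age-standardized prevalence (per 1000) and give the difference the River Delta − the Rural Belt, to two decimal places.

Age-specific rates per 1000 for the River Delta: 9.162, 27.837, 121.167, 173.693, 180.102.
For the Rural Belt: 9.227, 41.540, 135.321, 159.571, 244.767.
Combined standard total = 634000; weights = 0.2021, 0.2584, 0.1685, 0.1598, 0.2114.
The River Delta: 0.2021×9.162 + 0.2584×27.837 + 0.1685×121.167 + 0.1598×173.693 + 0.2114×180.102 = 95.2725 per 1000.
The Rural Belt: 0.2021×9.227 + 0.2584×41.540 + 0.1685×135.321 + 0.1598×159.571 + 0.2114×244.767 = 112.6213 per 1000.
Difference = 95.2725 − 112.6213 = -17.3488.

-17.35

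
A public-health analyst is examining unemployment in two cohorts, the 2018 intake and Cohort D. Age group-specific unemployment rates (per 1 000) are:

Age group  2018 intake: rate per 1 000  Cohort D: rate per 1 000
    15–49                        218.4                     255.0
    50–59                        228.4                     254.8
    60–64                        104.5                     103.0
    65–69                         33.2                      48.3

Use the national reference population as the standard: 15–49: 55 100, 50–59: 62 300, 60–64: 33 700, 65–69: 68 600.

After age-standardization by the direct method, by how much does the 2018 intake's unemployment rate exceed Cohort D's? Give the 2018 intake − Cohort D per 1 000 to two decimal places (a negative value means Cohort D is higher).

-21.15

Standard total = 219 700; weights = 0.2508, 0.2836, 0.1534, 0.3122.
The 2018 intake: 0.2508×218.4 + 0.2836×228.4 + 0.1534×104.5 + 0.3122×33.2 = 145.9369 per 1 000.
Cohort D: 0.2508×255.0 + 0.2836×254.8 + 0.1534×103.0 + 0.3122×48.3 = 167.0870 per 1 000.
Difference = 145.9369 − 167.0870 = -21.1502.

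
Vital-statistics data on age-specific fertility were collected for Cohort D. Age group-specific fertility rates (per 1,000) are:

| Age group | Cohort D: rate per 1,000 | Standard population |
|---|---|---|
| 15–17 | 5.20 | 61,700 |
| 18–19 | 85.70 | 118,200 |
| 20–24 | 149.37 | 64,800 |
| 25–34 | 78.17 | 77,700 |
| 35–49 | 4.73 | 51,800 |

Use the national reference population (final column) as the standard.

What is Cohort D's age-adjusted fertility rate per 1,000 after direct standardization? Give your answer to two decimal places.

70.68

Standard total = 374,200; weights = 0.1649, 0.3159, 0.1732, 0.2076, 0.1384.
Standardized rate: 0.1649×5.20 + 0.3159×85.70 + 0.1732×149.37 + 0.2076×78.17 + 0.1384×4.73 = 70.6803 per 1,000.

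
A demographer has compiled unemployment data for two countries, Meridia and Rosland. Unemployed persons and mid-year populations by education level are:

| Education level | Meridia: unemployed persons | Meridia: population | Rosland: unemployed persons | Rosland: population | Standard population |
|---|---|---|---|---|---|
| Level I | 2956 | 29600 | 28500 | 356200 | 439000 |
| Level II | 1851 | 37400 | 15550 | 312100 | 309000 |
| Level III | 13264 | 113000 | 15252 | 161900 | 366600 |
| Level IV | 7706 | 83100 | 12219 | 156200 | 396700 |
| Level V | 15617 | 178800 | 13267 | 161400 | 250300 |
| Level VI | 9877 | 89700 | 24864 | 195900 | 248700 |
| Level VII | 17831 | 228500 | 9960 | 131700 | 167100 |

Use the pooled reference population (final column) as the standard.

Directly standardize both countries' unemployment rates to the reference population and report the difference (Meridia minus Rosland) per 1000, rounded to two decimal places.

Education-specific rates per 1000 for Meridia: 99.865, 49.492, 117.381, 92.732, 87.343, 110.111, 78.035.
For Rosland: 80.011, 49.824, 94.206, 78.227, 82.200, 126.922, 75.626.
Standard total = 2177400; weights = 0.2016, 0.1419, 0.1684, 0.1822, 0.1150, 0.1142, 0.0767.
Meridia: 0.2016×99.865 + 0.1419×49.492 + 0.1684×117.381 + 0.1822×92.732 + 0.1150×87.343 + 0.1142×110.111 + 0.0767×78.035 = 92.4215 per 1000.
Rosland: 0.2016×80.011 + 0.1419×49.824 + 0.1684×94.206 + 0.1822×78.227 + 0.1150×82.200 + 0.1142×126.922 + 0.0767×75.626 = 83.0652 per 1000.
Difference = 92.4215 − 83.0652 = 9.3562.

9.36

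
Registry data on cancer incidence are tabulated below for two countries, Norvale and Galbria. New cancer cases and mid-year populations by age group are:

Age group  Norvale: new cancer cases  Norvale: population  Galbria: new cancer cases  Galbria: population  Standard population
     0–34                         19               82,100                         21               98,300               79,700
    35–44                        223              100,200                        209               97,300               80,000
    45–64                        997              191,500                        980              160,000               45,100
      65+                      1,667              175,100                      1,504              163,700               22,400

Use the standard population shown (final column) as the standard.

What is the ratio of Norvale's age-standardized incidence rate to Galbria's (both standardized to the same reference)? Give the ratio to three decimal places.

0.961

Age-specific rates per 100,000 for Norvale: 23.14, 222.55, 520.63, 952.03.
For Galbria: 21.36, 214.80, 612.50, 918.75.
Standard total = 227,200; weights = 0.3508, 0.3521, 0.1985, 0.0986.
Norvale: 0.3508×23.14 + 0.3521×222.55 + 0.1985×520.63 + 0.0986×952.03 = 283.6907 per 100,000.
Galbria: 0.3508×21.36 + 0.3521×214.80 + 0.1985×612.50 + 0.0986×918.75 = 295.2925 per 100,000.
Ratio = 283.6907 ÷ 295.2925 = 0.96071.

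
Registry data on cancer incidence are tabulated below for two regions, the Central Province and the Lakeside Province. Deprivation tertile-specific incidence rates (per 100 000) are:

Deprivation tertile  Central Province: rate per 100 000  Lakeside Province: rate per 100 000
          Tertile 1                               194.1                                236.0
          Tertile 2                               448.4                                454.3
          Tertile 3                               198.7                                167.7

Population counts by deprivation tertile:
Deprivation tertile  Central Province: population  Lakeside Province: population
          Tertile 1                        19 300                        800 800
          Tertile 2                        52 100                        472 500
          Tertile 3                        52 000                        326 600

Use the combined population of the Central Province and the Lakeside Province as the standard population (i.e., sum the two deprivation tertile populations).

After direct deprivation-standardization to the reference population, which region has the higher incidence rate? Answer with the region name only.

Combined standard total = 1 723 300; weights = 0.4759, 0.3044, 0.2197.
The Central Province: 0.4759×194.1 + 0.3044×448.4 + 0.2197×198.7 = 272.5236 per 100 000.
The Lakeside Province: 0.4759×236.0 + 0.3044×454.3 + 0.2197×167.7 = 287.4488 per 100 000.
The crude rates (303.40 vs 286.53) would put the Central Province higher, but that reflects its deprivation composition; once standardized to a common deprivation structure, the Lakeside Province has the higher underlying rate.

Lakeside Province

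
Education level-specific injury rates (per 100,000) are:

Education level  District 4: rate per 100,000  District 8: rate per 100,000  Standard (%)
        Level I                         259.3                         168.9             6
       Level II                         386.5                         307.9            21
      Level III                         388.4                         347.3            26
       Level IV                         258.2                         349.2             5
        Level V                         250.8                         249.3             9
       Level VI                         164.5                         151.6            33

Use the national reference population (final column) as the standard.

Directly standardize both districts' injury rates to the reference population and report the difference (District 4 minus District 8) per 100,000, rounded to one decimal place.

32.5

Standard weights: 0.06, 0.21, 0.26, 0.05, 0.09, 0.33.
District 4: 0.0600×259.3 + 0.2100×386.5 + 0.2600×388.4 + 0.0500×258.2 + 0.0900×250.8 + 0.3300×164.5 = 287.4740 per 100,000.
District 8: 0.0600×168.9 + 0.2100×307.9 + 0.2600×347.3 + 0.0500×349.2 + 0.0900×249.3 + 0.3300×151.6 = 255.0160 per 100,000.
Difference = 287.4740 − 255.0160 = 32.4580.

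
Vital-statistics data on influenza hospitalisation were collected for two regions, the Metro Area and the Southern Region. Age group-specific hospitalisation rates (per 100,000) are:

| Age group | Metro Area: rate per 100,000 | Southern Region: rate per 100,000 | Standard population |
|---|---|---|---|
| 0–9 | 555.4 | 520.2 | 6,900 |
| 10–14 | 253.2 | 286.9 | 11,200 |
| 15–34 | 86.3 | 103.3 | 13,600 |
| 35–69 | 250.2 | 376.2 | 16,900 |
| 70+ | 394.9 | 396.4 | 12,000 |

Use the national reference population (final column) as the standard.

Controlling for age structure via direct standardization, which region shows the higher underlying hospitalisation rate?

Southern Region

Standard total = 60,600; weights = 0.1139, 0.1848, 0.2244, 0.2789, 0.1980.
The Metro Area: 0.1139×555.4 + 0.1848×253.2 + 0.2244×86.3 + 0.2789×250.2 + 0.1980×394.9 = 277.3756 per 100,000.
The Southern Region: 0.1139×520.2 + 0.1848×286.9 + 0.2244×103.3 + 0.2789×376.2 + 0.1980×396.4 = 318.8469 per 100,000.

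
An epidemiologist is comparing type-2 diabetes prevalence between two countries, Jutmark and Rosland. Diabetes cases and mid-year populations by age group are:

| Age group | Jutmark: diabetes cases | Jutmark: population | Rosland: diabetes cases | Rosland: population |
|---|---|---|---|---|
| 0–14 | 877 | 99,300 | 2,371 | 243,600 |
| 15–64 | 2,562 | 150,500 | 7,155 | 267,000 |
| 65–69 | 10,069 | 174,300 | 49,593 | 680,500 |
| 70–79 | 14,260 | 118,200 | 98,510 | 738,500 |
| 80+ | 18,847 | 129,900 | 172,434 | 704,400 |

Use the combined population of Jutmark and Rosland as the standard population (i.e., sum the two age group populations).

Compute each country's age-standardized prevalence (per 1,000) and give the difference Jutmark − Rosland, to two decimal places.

Age-specific rates per 1,000 for Jutmark: 8.832, 17.023, 57.768, 120.643, 145.089.
For Rosland: 9.733, 26.798, 72.877, 133.392, 244.796.
Combined standard total = 3,306,200; weights = 0.1037, 0.1263, 0.2585, 0.2591, 0.2523.
Jutmark: 0.1037×8.832 + 0.1263×17.023 + 0.2585×57.768 + 0.2591×120.643 + 0.2523×145.089 = 85.8745 per 1,000.
Rosland: 0.1037×9.733 + 0.1263×26.798 + 0.2585×72.877 + 0.2591×133.392 + 0.2523×244.796 = 119.5726 per 1,000.
Difference = 85.8745 − 119.5726 = -33.6982.

-33.70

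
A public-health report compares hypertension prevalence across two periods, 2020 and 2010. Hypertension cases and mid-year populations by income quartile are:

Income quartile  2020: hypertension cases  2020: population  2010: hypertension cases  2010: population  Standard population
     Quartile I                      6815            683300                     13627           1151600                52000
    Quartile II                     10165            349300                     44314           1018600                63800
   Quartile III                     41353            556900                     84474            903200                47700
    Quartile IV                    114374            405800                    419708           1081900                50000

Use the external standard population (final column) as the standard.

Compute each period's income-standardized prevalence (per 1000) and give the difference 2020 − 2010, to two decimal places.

-33.91

Income-specific rates per 1000 for 2020: 9.974, 29.101, 74.256, 281.848.
For 2010: 11.833, 43.505, 93.527, 387.936.
Standard total = 213500; weights = 0.2436, 0.2988, 0.2234, 0.2342.
2020: 0.2436×9.974 + 0.2988×29.101 + 0.2234×74.256 + 0.2342×281.848 = 93.7222 per 1000.
2010: 0.2436×11.833 + 0.2988×43.505 + 0.2234×93.527 + 0.2342×387.936 = 127.6299 per 1000.
Difference = 93.7222 − 127.6299 = -33.9078.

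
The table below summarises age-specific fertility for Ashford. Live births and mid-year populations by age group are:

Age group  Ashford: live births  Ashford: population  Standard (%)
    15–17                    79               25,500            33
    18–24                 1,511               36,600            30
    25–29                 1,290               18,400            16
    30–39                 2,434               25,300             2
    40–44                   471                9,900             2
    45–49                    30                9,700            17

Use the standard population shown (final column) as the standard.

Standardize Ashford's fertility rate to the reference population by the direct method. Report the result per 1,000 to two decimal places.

Age-specific rates per 1,000 for Ashford: 3.098, 41.284, 70.109, 96.206, 47.576, 3.093.
Standard weights: 0.33, 0.30, 0.16, 0.02, 0.02, 0.17.
Standardized rate: 0.3300×3.098 + 0.3000×41.284 + 0.1600×70.109 + 0.0200×96.206 + 0.0200×47.576 + 0.1700×3.093 = 28.0264 per 1,000.

28.03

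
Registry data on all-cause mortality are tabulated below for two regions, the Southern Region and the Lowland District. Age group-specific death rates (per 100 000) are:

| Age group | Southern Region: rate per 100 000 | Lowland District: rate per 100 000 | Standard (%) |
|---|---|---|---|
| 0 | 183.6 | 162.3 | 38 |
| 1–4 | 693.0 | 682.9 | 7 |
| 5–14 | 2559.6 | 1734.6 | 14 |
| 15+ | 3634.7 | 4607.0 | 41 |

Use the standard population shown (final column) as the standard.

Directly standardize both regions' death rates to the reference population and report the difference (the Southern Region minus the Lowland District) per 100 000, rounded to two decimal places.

-274.34

Standard weights: 0.38, 0.07, 0.14, 0.41.
The Southern Region: 0.3800×183.6 + 0.0700×693.0 + 0.1400×2559.6 + 0.4100×3634.7 = 1966.8490 per 100 000.
The Lowland District: 0.3800×162.3 + 0.0700×682.9 + 0.1400×1734.6 + 0.4100×4607.0 = 2241.1910 per 100 000.
Difference = 1966.8490 − 2241.1910 = -274.3420.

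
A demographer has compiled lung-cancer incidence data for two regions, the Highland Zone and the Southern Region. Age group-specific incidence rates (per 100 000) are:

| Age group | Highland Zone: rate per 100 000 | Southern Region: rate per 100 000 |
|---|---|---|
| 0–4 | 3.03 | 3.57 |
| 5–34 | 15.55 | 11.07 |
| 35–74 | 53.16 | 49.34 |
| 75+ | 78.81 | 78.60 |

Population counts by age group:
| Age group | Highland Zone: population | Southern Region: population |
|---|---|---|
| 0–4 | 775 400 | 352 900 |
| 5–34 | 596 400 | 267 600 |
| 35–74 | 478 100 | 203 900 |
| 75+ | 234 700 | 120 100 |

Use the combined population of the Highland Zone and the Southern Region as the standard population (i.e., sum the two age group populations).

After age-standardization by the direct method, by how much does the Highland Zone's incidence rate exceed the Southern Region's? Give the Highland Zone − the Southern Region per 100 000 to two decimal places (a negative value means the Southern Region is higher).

1.96

Combined standard total = 3 029 100; weights = 0.3725, 0.2852, 0.2251, 0.1171.
The Highland Zone: 0.3725×3.03 + 0.2852×15.55 + 0.2251×53.16 + 0.1171×78.81 = 26.7640 per 100 000.
The Southern Region: 0.3725×3.57 + 0.2852×11.07 + 0.2251×49.34 + 0.1171×78.60 = 24.8026 per 100 000.
Difference = 26.7640 − 24.8026 = 1.9614.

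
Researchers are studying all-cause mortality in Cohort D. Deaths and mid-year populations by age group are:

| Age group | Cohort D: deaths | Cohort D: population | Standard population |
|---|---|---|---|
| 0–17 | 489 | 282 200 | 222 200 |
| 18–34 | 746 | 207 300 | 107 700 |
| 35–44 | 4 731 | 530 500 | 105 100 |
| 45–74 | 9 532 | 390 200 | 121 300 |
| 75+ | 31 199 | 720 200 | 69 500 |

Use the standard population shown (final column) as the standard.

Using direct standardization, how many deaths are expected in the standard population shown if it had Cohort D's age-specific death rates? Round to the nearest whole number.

7684

Age-specific rates per 1 000 for Cohort D: 1.733, 3.599, 8.918, 24.428, 43.320.
Expected deaths = Σ (standard pop × age-specific rate ÷ 1 000)
= 222 200×1.733/1 000 + 107 700×3.599/1 000 + 105 100×8.918/1 000 + 121 300×24.428/1 000 + 69 500×43.320/1 000
= 385.03 + 387.57 + 937.28 + 2963.18 + 3010.73 = 7683.80.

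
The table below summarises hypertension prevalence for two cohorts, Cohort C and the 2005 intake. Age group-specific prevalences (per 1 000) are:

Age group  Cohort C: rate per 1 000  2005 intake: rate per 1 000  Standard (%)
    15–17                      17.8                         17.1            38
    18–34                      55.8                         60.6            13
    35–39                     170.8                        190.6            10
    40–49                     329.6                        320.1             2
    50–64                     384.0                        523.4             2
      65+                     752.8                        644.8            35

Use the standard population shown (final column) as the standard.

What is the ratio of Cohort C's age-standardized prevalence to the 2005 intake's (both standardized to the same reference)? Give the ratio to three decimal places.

Standard weights: 0.38, 0.13, 0.10, 0.02, 0.02, 0.35.
Cohort C: 0.3800×17.8 + 0.1300×55.8 + 0.1000×170.8 + 0.0200×329.6 + 0.0200×384.0 + 0.3500×752.8 = 308.8500 per 1 000.
The 2005 intake: 0.3800×17.1 + 0.1300×60.6 + 0.1000×190.6 + 0.0200×320.1 + 0.0200×523.4 + 0.3500×644.8 = 275.9860 per 1 000.
Ratio = 308.8500 ÷ 275.9860 = 1.11908.

1.119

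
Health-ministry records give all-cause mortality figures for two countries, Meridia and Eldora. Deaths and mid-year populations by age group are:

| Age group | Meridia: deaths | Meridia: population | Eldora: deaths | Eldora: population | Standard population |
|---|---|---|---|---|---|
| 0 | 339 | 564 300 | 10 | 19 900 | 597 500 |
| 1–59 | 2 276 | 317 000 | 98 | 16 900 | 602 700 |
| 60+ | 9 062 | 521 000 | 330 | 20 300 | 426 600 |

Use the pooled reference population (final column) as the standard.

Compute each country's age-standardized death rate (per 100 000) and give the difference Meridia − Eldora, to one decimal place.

84.6

Age-specific rates per 100 000 for Meridia: 60.07, 717.98, 1739.35.
For Eldora: 50.25, 579.88, 1625.62.
Standard total = 1 626 800; weights = 0.3673, 0.3705, 0.2622.
Meridia: 0.3673×60.07 + 0.3705×717.98 + 0.2622×1739.35 = 744.1771 per 100 000.
Eldora: 0.3673×50.25 + 0.3705×579.88 + 0.2622×1625.62 = 659.5817 per 100 000.
Difference = 744.1771 − 659.5817 = 84.5954.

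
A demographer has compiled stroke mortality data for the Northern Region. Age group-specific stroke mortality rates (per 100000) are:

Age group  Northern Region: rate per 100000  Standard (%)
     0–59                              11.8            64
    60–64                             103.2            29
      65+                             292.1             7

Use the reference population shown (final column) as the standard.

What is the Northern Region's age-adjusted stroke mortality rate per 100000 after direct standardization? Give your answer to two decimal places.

Standard weights: 0.64, 0.29, 0.07.
Standardized rate: 0.6400×11.8 + 0.2900×103.2 + 0.0700×292.1 = 57.9270 per 100000.

57.93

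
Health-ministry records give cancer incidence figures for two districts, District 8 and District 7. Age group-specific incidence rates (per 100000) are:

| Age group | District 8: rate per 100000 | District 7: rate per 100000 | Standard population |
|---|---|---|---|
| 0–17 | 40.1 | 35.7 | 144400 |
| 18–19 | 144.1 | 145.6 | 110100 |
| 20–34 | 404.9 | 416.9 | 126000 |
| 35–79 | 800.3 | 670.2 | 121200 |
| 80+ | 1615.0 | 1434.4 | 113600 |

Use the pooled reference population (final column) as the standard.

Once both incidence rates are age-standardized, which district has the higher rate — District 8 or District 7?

Standard total = 615300; weights = 0.2347, 0.1789, 0.2048, 0.1970, 0.1846.
District 8: 0.2347×40.1 + 0.1789×144.1 + 0.2048×404.9 + 0.1970×800.3 + 0.1846×1615.0 = 573.9210 per 100000.
District 7: 0.2347×35.7 + 0.1789×145.6 + 0.2048×416.9 + 0.1970×670.2 + 0.1846×1434.4 = 516.6441 per 100000.

District 8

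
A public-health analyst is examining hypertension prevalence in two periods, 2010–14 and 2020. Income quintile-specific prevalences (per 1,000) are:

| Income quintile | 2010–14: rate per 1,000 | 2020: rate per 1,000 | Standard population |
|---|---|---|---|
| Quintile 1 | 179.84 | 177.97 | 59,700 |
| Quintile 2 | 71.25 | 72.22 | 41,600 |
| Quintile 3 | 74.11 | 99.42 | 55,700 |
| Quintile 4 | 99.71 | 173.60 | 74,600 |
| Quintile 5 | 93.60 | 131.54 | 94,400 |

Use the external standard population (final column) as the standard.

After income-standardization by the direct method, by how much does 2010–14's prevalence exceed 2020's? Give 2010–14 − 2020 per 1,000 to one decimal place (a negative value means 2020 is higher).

-32.0

Standard total = 326,000; weights = 0.1831, 0.1276, 0.1709, 0.2288, 0.2896.
2010–14: 0.1831×179.84 + 0.1276×71.25 + 0.1709×74.11 + 0.2288×99.71 + 0.2896×93.60 = 104.6091 per 1,000.
2020: 0.1831×177.97 + 0.1276×72.22 + 0.1709×99.42 + 0.2288×173.60 + 0.2896×131.54 = 136.6098 per 1,000.
Difference = 104.6091 − 136.6098 = -32.0006.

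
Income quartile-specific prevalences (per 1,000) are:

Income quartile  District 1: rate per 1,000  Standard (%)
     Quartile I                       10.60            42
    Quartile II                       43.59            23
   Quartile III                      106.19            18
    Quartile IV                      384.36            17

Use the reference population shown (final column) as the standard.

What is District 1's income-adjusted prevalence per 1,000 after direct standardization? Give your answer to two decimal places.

98.93

Standard weights: 0.42, 0.23, 0.18, 0.17.
Standardized rate: 0.4200×10.60 + 0.2300×43.59 + 0.1800×106.19 + 0.1700×384.36 = 98.9331 per 1,000.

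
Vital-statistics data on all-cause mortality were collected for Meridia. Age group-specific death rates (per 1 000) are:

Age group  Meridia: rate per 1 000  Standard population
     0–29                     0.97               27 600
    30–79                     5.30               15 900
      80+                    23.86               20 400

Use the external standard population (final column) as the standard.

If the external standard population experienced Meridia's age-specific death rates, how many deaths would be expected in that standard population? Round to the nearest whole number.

598

Expected deaths = Σ (standard pop × age-specific rate ÷ 1 000)
= 27 600×0.97/1 000 + 15 900×5.30/1 000 + 20 400×23.86/1 000
= 26.77 + 84.27 + 486.74 = 597.79.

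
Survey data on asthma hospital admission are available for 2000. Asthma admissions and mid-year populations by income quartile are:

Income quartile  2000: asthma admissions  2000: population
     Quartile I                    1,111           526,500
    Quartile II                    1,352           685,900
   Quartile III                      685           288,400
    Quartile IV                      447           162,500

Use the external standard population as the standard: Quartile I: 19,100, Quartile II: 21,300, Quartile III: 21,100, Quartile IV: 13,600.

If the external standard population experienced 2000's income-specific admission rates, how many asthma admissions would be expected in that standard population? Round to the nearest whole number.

Income-specific rates per 10,000 for 2000: 21.10, 19.71, 23.75, 27.51.
Expected asthma admissions = Σ (standard pop × income-specific rate ÷ 10,000)
= 19,100×21.10/10,000 + 21,300×19.71/10,000 + 21,100×23.75/10,000 + 13,600×27.51/10,000
= 40.30 + 41.99 + 50.12 + 37.41 = 169.82.

170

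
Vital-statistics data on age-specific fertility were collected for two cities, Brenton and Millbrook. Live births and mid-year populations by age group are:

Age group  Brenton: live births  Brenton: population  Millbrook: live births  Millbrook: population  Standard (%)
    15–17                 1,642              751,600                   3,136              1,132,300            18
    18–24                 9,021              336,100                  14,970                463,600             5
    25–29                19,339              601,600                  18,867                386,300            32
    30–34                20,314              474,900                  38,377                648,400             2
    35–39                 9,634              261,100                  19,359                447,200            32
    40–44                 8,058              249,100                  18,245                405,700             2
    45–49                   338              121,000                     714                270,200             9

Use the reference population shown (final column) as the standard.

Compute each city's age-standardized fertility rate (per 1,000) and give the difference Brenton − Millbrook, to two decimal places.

-8.33

Age-specific rates per 1,000 for Brenton: 2.185, 26.840, 32.146, 42.775, 36.898, 32.348, 2.793.
For Millbrook: 2.770, 32.291, 48.840, 59.187, 43.289, 44.972, 2.642.
Standard weights: 0.18, 0.05, 0.32, 0.02, 0.32, 0.02, 0.09.
Brenton: 0.1800×2.185 + 0.0500×26.840 + 0.3200×32.146 + 0.0200×42.775 + 0.3200×36.898 + 0.0200×32.348 + 0.0900×2.793 = 25.5831 per 1,000.
Millbrook: 0.1800×2.770 + 0.0500×32.291 + 0.3200×48.840 + 0.0200×59.187 + 0.3200×43.289 + 0.0200×44.972 + 0.0900×2.642 = 33.9155 per 1,000.
Difference = 25.5831 − 33.9155 = -8.3324.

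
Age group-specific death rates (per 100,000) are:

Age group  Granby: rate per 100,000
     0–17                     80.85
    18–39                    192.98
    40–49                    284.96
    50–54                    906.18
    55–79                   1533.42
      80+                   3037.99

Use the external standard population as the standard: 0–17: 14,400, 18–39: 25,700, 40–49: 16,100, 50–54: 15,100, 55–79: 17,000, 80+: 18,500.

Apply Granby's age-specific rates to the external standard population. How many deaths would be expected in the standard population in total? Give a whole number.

1067

Expected deaths = Σ (standard pop × age-specific rate ÷ 100,000)
= 14,400×80.85/100,000 + 25,700×192.98/100,000 + 16,100×284.96/100,000 + 15,100×906.18/100,000 + 17,000×1533.42/100,000 + 18,500×3037.99/100,000
= 11.64 + 49.60 + 45.88 + 136.83 + 260.68 + 562.03 = 1066.66.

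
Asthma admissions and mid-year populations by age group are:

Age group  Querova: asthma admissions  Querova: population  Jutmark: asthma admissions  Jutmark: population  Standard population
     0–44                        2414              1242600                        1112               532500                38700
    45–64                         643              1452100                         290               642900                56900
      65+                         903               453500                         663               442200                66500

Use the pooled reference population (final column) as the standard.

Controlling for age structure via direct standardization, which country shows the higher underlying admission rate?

Querova

Age-specific rates per 10000 for Querova: 19.43, 4.43, 19.91.
For Jutmark: 20.88, 4.51, 14.99.
Standard total = 162100; weights = 0.2387, 0.3510, 0.4102.
Querova: 0.2387×19.43 + 0.3510×4.43 + 0.4102×19.91 = 14.3610 per 10000.
Jutmark: 0.2387×20.88 + 0.3510×4.51 + 0.4102×14.99 = 12.7198 per 10000.
The crude rates (12.58 vs 12.77) would put Jutmark higher, but that reflects its age composition; once standardized to a common age structure, Querova has the higher underlying rate.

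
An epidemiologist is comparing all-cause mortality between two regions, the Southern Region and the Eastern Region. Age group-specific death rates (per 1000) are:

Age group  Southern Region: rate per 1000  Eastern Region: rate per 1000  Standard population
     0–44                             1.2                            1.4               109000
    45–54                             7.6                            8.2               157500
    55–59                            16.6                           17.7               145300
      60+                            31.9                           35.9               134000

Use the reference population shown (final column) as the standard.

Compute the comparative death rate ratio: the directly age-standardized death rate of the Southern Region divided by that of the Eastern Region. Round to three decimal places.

Standard total = 545800; weights = 0.1997, 0.2886, 0.2662, 0.2455.
The Southern Region: 0.1997×1.2 + 0.2886×7.6 + 0.2662×16.6 + 0.2455×31.9 = 14.6837 per 1000.
The Eastern Region: 0.1997×1.4 + 0.2886×8.2 + 0.2662×17.7 + 0.2455×35.9 = 16.1717 per 1000.
Ratio = 14.6837 ÷ 16.1717 = 0.90799.

0.908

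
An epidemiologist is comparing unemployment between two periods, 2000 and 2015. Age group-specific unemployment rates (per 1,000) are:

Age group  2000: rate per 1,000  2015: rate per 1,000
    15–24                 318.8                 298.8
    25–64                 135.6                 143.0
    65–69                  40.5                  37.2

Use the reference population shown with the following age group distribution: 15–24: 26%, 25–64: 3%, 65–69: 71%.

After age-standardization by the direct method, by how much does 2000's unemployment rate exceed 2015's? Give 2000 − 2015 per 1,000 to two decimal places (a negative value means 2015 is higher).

7.32

Standard weights: 0.26, 0.03, 0.71.
2000: 0.2600×318.8 + 0.0300×135.6 + 0.7100×40.5 = 115.7110 per 1,000.
2015: 0.2600×298.8 + 0.0300×143.0 + 0.7100×37.2 = 108.3900 per 1,000.
Difference = 115.7110 − 108.3900 = 7.3210.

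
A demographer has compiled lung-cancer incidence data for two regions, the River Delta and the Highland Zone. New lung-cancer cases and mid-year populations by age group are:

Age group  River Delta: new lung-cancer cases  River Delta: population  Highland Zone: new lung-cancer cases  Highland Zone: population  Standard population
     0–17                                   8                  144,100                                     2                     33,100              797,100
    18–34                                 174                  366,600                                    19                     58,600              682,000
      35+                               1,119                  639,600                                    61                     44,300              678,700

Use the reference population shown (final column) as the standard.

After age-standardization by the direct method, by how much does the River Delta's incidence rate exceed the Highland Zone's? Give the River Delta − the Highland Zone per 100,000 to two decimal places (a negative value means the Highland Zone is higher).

Age-specific rates per 100,000 for the River Delta: 5.55, 47.46, 174.95.
For the Highland Zone: 6.04, 32.42, 137.70.
Standard total = 2,157,800; weights = 0.3694, 0.3161, 0.3145.
The River Delta: 0.3694×5.55 + 0.3161×47.46 + 0.3145×174.95 = 72.0807 per 100,000.
The Highland Zone: 0.3694×6.04 + 0.3161×32.42 + 0.3145×137.70 = 55.7903 per 100,000.
Difference = 72.0807 − 55.7903 = 16.2905.

16.29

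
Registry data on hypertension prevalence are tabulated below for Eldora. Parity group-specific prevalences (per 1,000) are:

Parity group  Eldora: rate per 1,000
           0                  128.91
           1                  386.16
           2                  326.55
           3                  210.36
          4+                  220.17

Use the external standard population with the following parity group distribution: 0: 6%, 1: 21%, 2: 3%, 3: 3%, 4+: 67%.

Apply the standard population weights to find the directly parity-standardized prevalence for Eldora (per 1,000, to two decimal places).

Standard weights: 0.06, 0.21, 0.03, 0.03, 0.67.
Standardized rate: 0.0600×128.91 + 0.2100×386.16 + 0.0300×326.55 + 0.0300×210.36 + 0.6700×220.17 = 252.4494 per 1,000.

252.45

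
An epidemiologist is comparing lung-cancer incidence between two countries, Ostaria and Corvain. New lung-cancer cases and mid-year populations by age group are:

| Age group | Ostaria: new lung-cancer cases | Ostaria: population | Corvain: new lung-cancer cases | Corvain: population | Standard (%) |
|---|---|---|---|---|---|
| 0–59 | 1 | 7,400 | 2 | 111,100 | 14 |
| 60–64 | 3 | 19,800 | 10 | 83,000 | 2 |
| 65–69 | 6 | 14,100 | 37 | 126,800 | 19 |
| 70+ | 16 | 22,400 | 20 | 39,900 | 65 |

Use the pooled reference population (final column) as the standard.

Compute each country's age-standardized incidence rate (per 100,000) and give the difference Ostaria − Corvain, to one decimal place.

18.1

Age-specific rates per 100,000 for Ostaria: 13.51, 15.15, 42.55, 71.43.
For Corvain: 1.80, 12.05, 29.18, 50.13.
Standard weights: 0.14, 0.02, 0.19, 0.65.
Ostaria: 0.1400×13.51 + 0.0200×15.15 + 0.1900×42.55 + 0.6500×71.43 = 56.7086 per 100,000.
Corvain: 0.1400×1.80 + 0.0200×12.05 + 0.1900×29.18 + 0.6500×50.13 = 38.6186 per 100,000.
Difference = 56.7086 − 38.6186 = 18.0900.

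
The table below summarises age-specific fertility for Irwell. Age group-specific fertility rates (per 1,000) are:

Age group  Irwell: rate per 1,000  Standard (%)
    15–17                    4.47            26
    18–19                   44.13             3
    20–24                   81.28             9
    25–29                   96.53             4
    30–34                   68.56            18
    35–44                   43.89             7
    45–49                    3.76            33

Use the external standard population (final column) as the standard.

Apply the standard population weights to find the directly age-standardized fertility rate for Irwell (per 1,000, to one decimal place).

Standard weights: 0.26, 0.03, 0.09, 0.04, 0.18, 0.07, 0.33.
Standardized rate: 0.2600×4.47 + 0.0300×44.13 + 0.0900×81.28 + 0.0400×96.53 + 0.1800×68.56 + 0.0700×43.89 + 0.3300×3.76 = 30.3164 per 1,000.

30.3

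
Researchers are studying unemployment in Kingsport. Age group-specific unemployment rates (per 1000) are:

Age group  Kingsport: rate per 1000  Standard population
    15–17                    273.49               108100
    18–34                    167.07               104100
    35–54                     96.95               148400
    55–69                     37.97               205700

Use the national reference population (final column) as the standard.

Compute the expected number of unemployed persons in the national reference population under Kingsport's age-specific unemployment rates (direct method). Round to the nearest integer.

Expected unemployed persons = Σ (standard pop × age-specific rate ÷ 1000)
= 108100×273.49/1000 + 104100×167.07/1000 + 148400×96.95/1000 + 205700×37.97/1000
= 29564.27 + 17391.99 + 14387.38 + 7810.43 = 69154.07.

69154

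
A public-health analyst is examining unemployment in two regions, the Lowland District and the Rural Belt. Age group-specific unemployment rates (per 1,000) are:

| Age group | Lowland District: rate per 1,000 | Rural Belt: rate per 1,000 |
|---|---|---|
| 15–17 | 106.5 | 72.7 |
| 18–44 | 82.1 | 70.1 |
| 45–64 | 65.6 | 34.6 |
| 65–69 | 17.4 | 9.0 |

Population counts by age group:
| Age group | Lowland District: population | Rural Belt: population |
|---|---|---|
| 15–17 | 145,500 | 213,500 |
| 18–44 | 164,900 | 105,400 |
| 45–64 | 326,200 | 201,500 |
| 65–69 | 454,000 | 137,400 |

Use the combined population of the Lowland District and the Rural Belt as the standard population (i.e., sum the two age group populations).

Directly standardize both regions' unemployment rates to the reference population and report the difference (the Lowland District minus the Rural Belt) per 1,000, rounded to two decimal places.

20.99

Combined standard total = 1,748,400; weights = 0.2053, 0.1546, 0.3018, 0.3383.
The Lowland District: 0.2053×106.5 + 0.1546×82.1 + 0.3018×65.6 + 0.3383×17.4 = 60.2451 per 1,000.
The Rural Belt: 0.2053×72.7 + 0.1546×70.1 + 0.3018×34.6 + 0.3383×9.0 = 39.2521 per 1,000.
Difference = 60.2451 − 39.2521 = 20.9931.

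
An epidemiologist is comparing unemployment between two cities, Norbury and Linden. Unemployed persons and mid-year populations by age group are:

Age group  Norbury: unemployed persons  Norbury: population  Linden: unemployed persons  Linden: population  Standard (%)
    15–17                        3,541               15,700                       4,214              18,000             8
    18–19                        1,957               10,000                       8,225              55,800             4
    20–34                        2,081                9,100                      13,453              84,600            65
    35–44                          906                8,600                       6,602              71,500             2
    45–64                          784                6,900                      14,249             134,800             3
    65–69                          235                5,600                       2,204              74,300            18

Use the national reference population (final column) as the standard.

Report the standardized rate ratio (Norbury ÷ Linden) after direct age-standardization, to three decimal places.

1.356

Age-specific rates per 1,000 for Norbury: 225.541, 195.700, 228.681, 105.349, 113.623, 41.964.
For Linden: 234.111, 147.401, 159.019, 92.336, 105.705, 29.664.
Standard weights: 0.08, 0.04, 0.65, 0.02, 0.03, 0.18.
Norbury: 0.0800×225.541 + 0.0400×195.700 + 0.6500×228.681 + 0.0200×105.349 + 0.0300×113.623 + 0.1800×41.964 = 187.5834 per 1,000.
Linden: 0.0800×234.111 + 0.0400×147.401 + 0.6500×159.019 + 0.0200×92.336 + 0.0300×105.705 + 0.1800×29.664 = 138.3445 per 1,000.
Ratio = 187.5834 ÷ 138.3445 = 1.35591.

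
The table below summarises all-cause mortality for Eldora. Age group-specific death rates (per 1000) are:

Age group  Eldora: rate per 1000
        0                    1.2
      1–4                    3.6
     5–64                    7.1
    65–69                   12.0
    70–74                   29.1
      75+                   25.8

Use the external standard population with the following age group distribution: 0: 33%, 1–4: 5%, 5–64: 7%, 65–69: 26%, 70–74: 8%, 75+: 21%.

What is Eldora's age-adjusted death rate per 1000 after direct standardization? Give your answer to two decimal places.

Standard weights: 0.33, 0.05, 0.07, 0.26, 0.08, 0.21.
Standardized rate: 0.3300×1.2 + 0.0500×3.6 + 0.0700×7.1 + 0.2600×12.0 + 0.0800×29.1 + 0.2100×25.8 = 11.9390 per 1000.

11.94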